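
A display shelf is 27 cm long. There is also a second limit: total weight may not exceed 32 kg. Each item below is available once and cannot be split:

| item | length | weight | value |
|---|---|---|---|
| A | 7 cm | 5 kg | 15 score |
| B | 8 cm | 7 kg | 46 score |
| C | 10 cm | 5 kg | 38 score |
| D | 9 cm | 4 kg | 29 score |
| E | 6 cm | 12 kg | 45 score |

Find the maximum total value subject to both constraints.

129 score

Feasible sets respecting both limits:
- B+C+E: length 24, weight 24, value 129
- B+D+E: length 23, weight 23, value 120
- B+C+D: length 27, weight 16, value 113
Best: 129 score.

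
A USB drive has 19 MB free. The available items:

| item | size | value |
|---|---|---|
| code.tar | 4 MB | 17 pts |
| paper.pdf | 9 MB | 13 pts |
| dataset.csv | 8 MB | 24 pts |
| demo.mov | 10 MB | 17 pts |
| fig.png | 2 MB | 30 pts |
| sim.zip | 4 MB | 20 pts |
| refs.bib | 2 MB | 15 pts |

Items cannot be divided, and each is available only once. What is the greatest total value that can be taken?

91 pts

This is a 0/1 knapsack; check combinations near the capacity.
- code.tar+dataset.csv+fig.png+sim.zip: size 4+8+2+4=18, value 17+24+30+20=91
- dataset.csv+fig.png+sim.zip+refs.bib: size 8+2+4+2=16, value 24+30+20+15=89
- code.tar+dataset.csv+fig.png+refs.bib: size 4+8+2+2=16, value 17+24+30+15=86
- code.tar+fig.png+sim.zip+refs.bib: size 4+2+4+2=12, value 17+30+20+15=82
Best: 91 pts.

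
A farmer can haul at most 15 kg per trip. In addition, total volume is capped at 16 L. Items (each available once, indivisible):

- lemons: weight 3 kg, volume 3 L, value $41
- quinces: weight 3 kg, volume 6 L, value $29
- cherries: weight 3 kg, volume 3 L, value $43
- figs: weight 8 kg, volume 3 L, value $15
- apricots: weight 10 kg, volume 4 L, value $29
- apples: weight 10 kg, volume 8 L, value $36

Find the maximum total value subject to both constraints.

$113

Feasible sets respecting both limits:
- lemons+quinces+cherries: weight 9, volume 12, value 113
- lemons+cherries+figs: weight 14, volume 9, value 99
- quinces+cherries+figs: weight 14, volume 12, value 87
- lemons+quinces+figs: weight 14, volume 12, value 85
Best: $113.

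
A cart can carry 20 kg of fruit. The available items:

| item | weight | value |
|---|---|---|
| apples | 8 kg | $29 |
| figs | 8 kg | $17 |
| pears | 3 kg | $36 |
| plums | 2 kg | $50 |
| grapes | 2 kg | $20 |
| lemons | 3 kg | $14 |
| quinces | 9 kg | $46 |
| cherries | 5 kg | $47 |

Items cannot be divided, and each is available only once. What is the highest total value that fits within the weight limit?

$182

Check high-value combinations within 20 kg:
- apples+pears+plums+grapes+cherries: weight 8+3+2+2+5=20, value 29+36+50+20+47=182
- pears+plums+quinces+cherries: weight 3+2+9+5=19, value 36+50+46+47=179
- figs+pears+plums+grapes+cherries: weight 8+3+2+2+5=20, value 17+36+50+20+47=170
- pears+plums+grapes+lemons+cherries: weight 3+2+2+3+5=15, value 36+50+20+14+47=167
- pears+plums+grapes+lemons+quinces: weight 3+2+2+3+9=19, value 36+50+20+14+46=166
Best: $182.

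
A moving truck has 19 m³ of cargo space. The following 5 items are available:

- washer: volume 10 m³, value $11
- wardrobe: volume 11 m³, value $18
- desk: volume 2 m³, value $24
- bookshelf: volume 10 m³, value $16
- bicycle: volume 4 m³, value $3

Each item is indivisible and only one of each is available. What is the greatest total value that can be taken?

This is a 0/1 knapsack; check combinations near the capacity.
- wardrobe+desk+bicycle: volume 11+2+4=17, value 18+24+3=45
- desk+bookshelf+bicycle: volume 2+10+4=16, value 24+16+3=43
- wardrobe+desk: volume 11+2=13, value 18+24=42
Best: $45.

$45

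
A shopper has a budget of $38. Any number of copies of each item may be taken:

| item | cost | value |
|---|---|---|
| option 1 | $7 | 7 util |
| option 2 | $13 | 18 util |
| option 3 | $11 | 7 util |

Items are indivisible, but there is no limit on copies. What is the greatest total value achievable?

Best value-per-unit is option 2 at 18/13; filling with it alone gives 2×18 = 36.
Optimal mix: 1×option 1 + 2×option 2 → cost 33, value 43.

43 util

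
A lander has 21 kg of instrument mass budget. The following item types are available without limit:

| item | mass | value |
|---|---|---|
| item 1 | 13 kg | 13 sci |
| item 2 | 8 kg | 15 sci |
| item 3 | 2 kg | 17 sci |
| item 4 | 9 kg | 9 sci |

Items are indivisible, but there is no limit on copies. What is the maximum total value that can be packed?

Best value-per-unit is item 3 at 17/2, and filling with it alone uses mass 10×2=20. No mix of the others beats 10×17 = 170.

170 sci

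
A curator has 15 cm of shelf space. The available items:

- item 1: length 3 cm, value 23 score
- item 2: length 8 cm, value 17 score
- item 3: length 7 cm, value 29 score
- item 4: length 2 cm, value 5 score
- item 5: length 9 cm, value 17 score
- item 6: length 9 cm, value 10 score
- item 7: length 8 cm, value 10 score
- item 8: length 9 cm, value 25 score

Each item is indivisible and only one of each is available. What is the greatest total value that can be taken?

Check high-value combinations within 15 cm:
- item 1+item 3+item 4: length 3+7+2=12, value 23+29+5=57
- item 1+item 4+item 8: length 3+2+9=14, value 23+5+25=53
- item 1+item 3: length 3+7=10, value 23+29=52
- item 1+item 8: length 3+9=12, value 23+25=48
Best: 57 score.

57 score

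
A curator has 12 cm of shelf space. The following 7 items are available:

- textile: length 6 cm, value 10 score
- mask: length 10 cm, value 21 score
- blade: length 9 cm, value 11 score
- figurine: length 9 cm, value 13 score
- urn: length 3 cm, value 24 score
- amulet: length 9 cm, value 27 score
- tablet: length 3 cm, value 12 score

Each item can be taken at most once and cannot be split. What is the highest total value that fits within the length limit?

This is a 0/1 knapsack; check combinations near the capacity.
- urn+amulet: length 3+9=12, value 24+27=51
- textile+urn+tablet: length 6+3+3=12, value 10+24+12=46
- amulet+tablet: length 9+3=12, value 27+12=39
- figurine+urn: length 9+3=12, value 13+24=37
Best: 51 score.

51 score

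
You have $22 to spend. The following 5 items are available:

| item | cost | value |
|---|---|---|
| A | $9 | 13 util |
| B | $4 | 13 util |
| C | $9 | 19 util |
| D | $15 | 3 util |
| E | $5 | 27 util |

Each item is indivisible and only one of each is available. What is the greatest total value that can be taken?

This is a 0/1 knapsack; check combinations near the capacity.
- B+C+E: cost 4+9+5=18, value 13+19+27=59
- A+B+E: cost 9+4+5=18, value 13+13+27=53
- C+E: cost 9+5=14, value 19+27=46
- A+B+C: cost 9+4+9=22, value 13+13+19=45
- B+E: cost 4+5=9, value 13+27=40
Best: 59 util.

59 util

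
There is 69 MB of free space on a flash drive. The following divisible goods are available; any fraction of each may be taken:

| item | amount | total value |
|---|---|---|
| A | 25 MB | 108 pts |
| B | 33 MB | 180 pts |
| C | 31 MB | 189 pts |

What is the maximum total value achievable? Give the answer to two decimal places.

Take in order of value per unit:
- C (189/31 per unit): all 31 → value 189, running total 189.00
- B (180/33 per unit): all 33 → value 180, running total 369.00
- A (108/25 per unit): 5 of 25 → value 5×108/25 = 21.6000, running total 390.60
Total 390.60.

390.60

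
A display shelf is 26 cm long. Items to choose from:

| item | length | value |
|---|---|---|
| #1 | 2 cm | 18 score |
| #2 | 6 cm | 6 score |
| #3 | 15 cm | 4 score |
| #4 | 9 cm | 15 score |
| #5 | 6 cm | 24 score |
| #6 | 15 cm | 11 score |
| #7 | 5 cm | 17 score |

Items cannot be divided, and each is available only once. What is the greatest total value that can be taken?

74 score

Check high-value combinations within 26 cm:
- #1+#4+#5+#7: length 2+9+6+5=22, value 18+15+24+17=74
- #1+#2+#5+#7: length 2+6+6+5=19, value 18+6+24+17=65
- #1+#2+#4+#5: length 2+6+9+6=23, value 18+6+15+24=63
- #2+#4+#5+#7: length 6+9+6+5=26, value 6+15+24+17=62
- #1+#5+#7: length 2+6+5=13, value 18+24+17=59
Best: 74 score.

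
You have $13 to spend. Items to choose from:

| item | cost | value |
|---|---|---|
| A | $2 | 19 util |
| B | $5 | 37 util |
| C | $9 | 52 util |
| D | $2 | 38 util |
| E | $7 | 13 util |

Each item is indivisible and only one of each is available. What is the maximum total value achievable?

Check high-value combinations within $13:
- A+C+D: cost 2+9+2=13, value 19+52+38=109
- A+B+D: cost 2+5+2=9, value 19+37+38=94
- C+D: cost 9+2=11, value 52+38=90
Best: 109 util.

109 util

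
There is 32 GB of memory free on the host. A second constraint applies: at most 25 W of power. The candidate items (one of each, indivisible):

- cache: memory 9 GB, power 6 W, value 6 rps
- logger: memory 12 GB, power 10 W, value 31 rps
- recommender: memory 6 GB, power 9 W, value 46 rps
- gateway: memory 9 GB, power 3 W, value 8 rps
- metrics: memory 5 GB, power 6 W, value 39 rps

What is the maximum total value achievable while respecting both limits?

Feasible sets respecting both limits:
- logger+recommender+metrics: memory 23, power 25, value 116
- cache+recommender+gateway+metrics: memory 29, power 24, value 99
- recommender+gateway+metrics: memory 20, power 18, value 93
Best: 116 rps.

116 rps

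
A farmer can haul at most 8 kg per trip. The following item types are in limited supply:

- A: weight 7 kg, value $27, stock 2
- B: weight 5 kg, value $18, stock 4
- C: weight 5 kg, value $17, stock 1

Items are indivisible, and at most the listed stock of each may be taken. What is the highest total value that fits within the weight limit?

Best selections within weight 8 and stock limits:
- 1×A: weight 7, value 27
- 1×B: weight 5, value 18
- 1×C: weight 5, value 17
Best: $27.

$27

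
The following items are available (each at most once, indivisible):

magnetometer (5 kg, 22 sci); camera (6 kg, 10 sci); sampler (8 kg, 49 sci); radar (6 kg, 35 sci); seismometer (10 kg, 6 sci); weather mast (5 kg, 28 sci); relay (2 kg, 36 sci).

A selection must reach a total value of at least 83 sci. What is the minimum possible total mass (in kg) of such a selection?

10

Subsets with value ≥ 83, sorted by total mass:
- sampler+relay: mass 10, value 85
- magnetometer+weather mast+relay: mass 12, value 86
- radar+weather mast+relay: mass 13, value 99
Minimum mass: 10 kg.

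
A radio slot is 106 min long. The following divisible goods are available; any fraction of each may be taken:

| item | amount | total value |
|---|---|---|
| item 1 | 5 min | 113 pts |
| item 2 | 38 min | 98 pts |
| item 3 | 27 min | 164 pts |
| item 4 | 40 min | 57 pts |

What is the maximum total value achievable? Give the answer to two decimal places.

426.30

Take in order of value per unit:
- item 1 (113/5 per unit): all 5 → value 113, running total 113.00
- item 3 (164/27 per unit): all 27 → value 164, running total 277.00
- item 2 (98/38 per unit): all 38 → value 98, running total 375.00
- item 4 (57/40 per unit): 36 of 40 → value 36×57/40 = 51.3000, running total 426.30
Total 426.30.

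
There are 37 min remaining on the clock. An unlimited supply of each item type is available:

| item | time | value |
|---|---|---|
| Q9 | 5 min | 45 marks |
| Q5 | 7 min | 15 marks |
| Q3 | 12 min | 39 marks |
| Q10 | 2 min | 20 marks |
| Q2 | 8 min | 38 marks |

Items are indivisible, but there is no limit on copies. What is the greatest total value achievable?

Best value-per-unit is Q10 at 20/2; filling with it alone gives 18×20 = 360.
Optimal mix: 1×Q9 + 16×Q10 → time 37, value 365.

365 marks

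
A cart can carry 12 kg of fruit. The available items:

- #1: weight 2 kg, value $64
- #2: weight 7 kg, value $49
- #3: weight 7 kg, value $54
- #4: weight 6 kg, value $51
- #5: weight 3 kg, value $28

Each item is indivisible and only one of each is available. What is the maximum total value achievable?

$146

Check high-value combinations within 12 kg:
- #1+#3+#5: weight 2+7+3=12, value 64+54+28=146
- #1+#4+#5: weight 2+6+3=11, value 64+51+28=143
- #1+#2+#5: weight 2+7+3=12, value 64+49+28=141
- #1+#3: weight 2+7=9, value 64+54=118
Best: $146.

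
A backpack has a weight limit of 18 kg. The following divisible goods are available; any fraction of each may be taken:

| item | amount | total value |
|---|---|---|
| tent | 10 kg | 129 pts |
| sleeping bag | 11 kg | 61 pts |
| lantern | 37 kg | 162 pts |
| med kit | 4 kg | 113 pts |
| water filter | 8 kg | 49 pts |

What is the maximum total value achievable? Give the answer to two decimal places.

Take in order of value per unit:
- med kit (113/4 per unit): all 4 → value 113, running total 113.00
- tent (129/10 per unit): all 10 → value 129, running total 242.00
- water filter (49/8 per unit): 4 of 8 → value 4×49/8 = 24.5000, running total 266.50
Total 266.50.

266.50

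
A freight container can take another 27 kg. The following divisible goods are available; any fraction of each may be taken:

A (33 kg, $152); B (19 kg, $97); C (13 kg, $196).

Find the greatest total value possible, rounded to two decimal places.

267.47

Take in order of value per unit:
- C (196/13 per unit): all 13 → value 196, running total 196.00
- B (97/19 per unit): 14 of 19 → value 14×97/19 = 71.4737, running total 267.47
Total 267.47.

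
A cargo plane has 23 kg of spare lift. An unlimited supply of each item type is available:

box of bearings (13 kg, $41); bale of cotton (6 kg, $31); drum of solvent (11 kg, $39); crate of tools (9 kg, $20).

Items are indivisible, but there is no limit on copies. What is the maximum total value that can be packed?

Best value-per-unit is bale of cotton at 31/6; filling with it alone gives 3×31 = 93.
Optimal mix: 2×bale of cotton + 1×drum of solvent → weight 23, value 101.

$101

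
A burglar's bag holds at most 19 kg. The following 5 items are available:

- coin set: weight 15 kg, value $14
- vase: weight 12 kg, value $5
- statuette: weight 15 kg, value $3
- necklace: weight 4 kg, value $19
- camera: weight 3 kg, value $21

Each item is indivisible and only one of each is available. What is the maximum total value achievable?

Check high-value combinations within 19 kg:
- vase+necklace+camera: weight 12+4+3=19, value 5+19+21=45
- necklace+camera: weight 4+3=7, value 19+21=40
- coin set+camera: weight 15+3=18, value 14+21=35
- coin set+necklace: weight 15+4=19, value 14+19=33
Best: $45.

$45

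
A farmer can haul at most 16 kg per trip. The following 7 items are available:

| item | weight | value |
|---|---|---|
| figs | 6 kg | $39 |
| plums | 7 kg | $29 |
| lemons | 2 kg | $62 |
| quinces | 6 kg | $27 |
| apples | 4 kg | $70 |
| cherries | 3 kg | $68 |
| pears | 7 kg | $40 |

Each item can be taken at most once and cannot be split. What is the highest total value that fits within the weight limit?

Check high-value combinations within 16 kg:
- lemons+apples+cherries+pears: weight 2+4+3+7=16, value 62+70+68+40=240
- figs+lemons+apples+cherries: weight 6+2+4+3=15, value 39+62+70+68=239
- plums+lemons+apples+cherries: weight 7+2+4+3=16, value 29+62+70+68=229
- lemons+quinces+apples+cherries: weight 2+6+4+3=15, value 62+27+70+68=227
- lemons+apples+cherries: weight 2+4+3=9, value 62+70+68=200
Best: $240.

$240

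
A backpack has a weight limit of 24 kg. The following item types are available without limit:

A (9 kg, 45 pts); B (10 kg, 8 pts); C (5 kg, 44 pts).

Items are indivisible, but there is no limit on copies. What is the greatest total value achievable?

Best value-per-unit is C at 44/5; filling with it alone gives 4×44 = 176.
Optimal mix: 1×A + 3×C → weight 24, value 177.

177 pts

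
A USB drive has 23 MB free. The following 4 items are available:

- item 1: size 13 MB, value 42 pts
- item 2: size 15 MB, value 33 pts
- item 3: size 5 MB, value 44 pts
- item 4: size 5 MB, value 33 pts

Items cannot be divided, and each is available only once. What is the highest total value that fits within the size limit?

Check high-value combinations within 23 MB:
- item 1+item 3+item 4: size 13+5+5=23, value 42+44+33=119
- item 1+item 3: size 13+5=18, value 42+44=86
- item 3+item 4: size 5+5=10, value 44+33=77
- item 2+item 3: size 15+5=20, value 33+44=77
Best: 119 pts.

119 pts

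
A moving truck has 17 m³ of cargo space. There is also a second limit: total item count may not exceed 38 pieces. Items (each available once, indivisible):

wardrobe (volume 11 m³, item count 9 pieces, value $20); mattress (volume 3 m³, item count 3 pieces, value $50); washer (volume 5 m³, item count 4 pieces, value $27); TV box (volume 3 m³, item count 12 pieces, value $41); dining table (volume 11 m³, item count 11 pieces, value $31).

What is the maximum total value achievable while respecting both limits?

$122

Feasible sets respecting both limits:
- mattress+TV box+dining table: volume 17, item count 26, value 122
- mattress+washer+TV box: volume 11, item count 19, value 118
- wardrobe+mattress+TV box: volume 17, item count 24, value 111
- mattress+TV box: volume 6, item count 15, value 91
Best: $122.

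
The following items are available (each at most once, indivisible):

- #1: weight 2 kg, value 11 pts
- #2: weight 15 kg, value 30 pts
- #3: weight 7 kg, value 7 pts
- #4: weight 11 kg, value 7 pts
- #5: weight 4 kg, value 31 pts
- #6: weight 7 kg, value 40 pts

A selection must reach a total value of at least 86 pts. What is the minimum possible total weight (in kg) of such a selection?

20

Subsets with value ≥ 86, sorted by total weight:
- #1+#3+#5+#6: weight 20, value 89
- #1+#4+#5+#6: weight 24, value 89
- #2+#5+#6: weight 26, value 101
Minimum weight: 20 kg.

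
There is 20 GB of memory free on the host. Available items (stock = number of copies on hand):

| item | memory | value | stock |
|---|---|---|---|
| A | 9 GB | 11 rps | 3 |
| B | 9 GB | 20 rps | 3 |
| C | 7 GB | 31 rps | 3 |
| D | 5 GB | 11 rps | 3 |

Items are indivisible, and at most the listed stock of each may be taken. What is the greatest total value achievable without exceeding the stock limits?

Best selections within memory 20 and stock limits:
- 2×C + 1×D: memory 19, value 73
- 2×C: memory 14, value 62
Best: 73 rps.

73 rps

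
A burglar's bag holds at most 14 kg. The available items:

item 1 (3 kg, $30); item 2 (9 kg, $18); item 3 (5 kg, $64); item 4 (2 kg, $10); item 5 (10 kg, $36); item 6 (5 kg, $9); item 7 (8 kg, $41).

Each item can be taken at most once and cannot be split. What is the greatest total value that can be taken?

Check high-value combinations within 14 kg:
- item 3+item 7: weight 5+8=13, value 64+41=105
- item 1+item 3+item 4: weight 3+5+2=10, value 30+64+10=104
- item 1+item 3+item 6: weight 3+5+5=13, value 30+64+9=103
Best: $105.

$105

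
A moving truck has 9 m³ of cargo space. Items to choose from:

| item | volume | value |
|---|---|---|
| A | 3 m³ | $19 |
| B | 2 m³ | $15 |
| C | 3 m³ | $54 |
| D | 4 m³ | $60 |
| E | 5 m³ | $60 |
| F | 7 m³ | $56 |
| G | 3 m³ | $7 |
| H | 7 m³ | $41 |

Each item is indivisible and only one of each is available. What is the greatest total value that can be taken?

$129

This is a 0/1 knapsack; check combinations near the capacity.
- B+C+D: volume 2+3+4=9, value 15+54+60=129
- D+E: volume 4+5=9, value 60+60=120
- C+D: volume 3+4=7, value 54+60=114
- C+E: volume 3+5=8, value 54+60=114
Best: $129.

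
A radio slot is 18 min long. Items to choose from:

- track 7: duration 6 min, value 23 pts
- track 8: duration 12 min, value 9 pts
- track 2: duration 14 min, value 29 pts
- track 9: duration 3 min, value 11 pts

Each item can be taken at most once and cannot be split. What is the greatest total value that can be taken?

Check high-value combinations within 18 min:
- track 2+track 9: duration 14+3=17, value 29+11=40
- track 7+track 9: duration 6+3=9, value 23+11=34
- track 7+track 8: duration 6+12=18, value 23+9=32
- track 2: duration 14, value 29
- track 7: duration 6, value 23
Best: 40 pts.

40 pts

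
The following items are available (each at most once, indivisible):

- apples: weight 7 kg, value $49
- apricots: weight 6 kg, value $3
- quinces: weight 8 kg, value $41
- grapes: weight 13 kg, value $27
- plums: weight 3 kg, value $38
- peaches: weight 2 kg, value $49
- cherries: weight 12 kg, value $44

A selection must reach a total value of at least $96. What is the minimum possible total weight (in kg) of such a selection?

9

Subsets with value ≥ 96, sorted by total weight:
- apples+peaches: weight 9, value 98
- apples+plums+peaches: weight 12, value 136
- quinces+plums+peaches: weight 13, value 128
Minimum weight: 9 kg.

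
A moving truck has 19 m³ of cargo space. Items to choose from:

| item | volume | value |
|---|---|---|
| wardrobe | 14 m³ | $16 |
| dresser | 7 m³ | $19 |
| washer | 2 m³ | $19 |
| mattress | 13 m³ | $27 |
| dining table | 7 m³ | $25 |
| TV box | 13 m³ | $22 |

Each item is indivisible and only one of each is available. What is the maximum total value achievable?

$63

Check high-value combinations within 19 m³:
- dresser+washer+dining table: volume 7+2+7=16, value 19+19+25=63
- washer+mattress: volume 2+13=15, value 19+27=46
- washer+dining table: volume 2+7=9, value 19+25=44
- dresser+dining table: volume 7+7=14, value 19+25=44
- washer+TV box: volume 2+13=15, value 19+22=41
Best: $63.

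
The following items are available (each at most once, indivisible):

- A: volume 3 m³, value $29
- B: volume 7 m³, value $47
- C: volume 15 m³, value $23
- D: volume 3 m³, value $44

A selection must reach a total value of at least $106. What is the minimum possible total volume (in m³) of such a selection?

13

Subsets with value ≥ 106, sorted by total volume:
- A+B+D: volume 13, value 120
- B+C+D: volume 25, value 114
Minimum volume: 13 m³.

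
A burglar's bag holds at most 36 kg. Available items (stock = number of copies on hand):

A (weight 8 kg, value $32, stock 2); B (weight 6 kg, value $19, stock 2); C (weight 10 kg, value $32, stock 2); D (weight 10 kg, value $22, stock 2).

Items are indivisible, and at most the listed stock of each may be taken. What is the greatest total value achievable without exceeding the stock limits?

Top feasible selections:
- 2×A + 2×C: weight 36, value 128
- 2×A + 1×C + 1×D: weight 36, value 118
- 2×A + 1×B + 1×C: weight 32, value 115
- 1×A + 1×B + 2×C: weight 34, value 115
Best: $128.

$128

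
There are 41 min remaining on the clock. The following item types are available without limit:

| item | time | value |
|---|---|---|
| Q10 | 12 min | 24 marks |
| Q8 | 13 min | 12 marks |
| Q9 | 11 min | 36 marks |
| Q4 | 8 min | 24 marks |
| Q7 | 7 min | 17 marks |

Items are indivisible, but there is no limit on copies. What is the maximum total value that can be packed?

Best value-per-unit is Q9 at 36/11; filling with it alone gives 3×36 = 108.
Optimal mix: 3×Q9 + 1×Q4 → time 41, value 132.

132 marks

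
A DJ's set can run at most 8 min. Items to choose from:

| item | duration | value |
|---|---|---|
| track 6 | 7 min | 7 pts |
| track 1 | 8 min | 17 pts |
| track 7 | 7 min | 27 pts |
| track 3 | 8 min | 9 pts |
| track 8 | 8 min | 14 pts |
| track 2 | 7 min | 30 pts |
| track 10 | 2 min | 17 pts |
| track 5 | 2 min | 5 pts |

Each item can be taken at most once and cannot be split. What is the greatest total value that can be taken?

This is a 0/1 knapsack; check combinations near the capacity.
- track 2: duration 7, value 30
- track 7: duration 7, value 27
- track 10+track 5: duration 2+2=4, value 17+5=22
- track 10: duration 2, value 17
Best: 30 pts.

30 pts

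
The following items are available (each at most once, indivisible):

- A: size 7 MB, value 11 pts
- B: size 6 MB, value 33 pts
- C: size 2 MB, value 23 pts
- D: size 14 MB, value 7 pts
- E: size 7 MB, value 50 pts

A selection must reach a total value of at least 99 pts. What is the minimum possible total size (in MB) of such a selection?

15

Subsets with value ≥ 99, sorted by total size:
- B+C+E: size 15, value 106
- A+B+C+E: size 22, value 117
- B+C+D+E: size 29, value 113
Minimum size: 15 MB.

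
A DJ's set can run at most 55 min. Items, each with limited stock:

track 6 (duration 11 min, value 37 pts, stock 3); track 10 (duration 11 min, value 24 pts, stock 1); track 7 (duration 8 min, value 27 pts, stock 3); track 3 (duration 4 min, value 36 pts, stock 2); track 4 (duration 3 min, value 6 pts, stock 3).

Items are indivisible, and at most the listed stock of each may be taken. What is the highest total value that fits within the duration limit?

Best selections within duration 55 and stock limits:
- 2×track 6 + 3×track 7 + 2×track 3: duration 54, value 227
- 3×track 6 + 1×track 7 + 2×track 3 + 2×track 4: duration 55, value 222
- 2×track 6 + 2×track 7 + 2×track 3 + 3×track 4: duration 55, value 218
- 3×track 6 + 1×track 7 + 2×track 3 + 1×track 4: duration 52, value 216
Best: 227 pts.

227 pts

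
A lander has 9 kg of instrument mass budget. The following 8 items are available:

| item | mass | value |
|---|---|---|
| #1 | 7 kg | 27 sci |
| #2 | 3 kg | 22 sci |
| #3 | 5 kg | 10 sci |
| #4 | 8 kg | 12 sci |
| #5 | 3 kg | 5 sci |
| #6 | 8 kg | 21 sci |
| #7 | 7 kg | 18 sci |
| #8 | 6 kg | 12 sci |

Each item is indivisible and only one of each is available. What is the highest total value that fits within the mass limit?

34 sci

This is a 0/1 knapsack; check combinations near the capacity.
- #2+#8: mass 3+6=9, value 22+12=34
- #2+#3: mass 3+5=8, value 22+10=32
- #2+#5: mass 3+3=6, value 22+5=27
- #1: mass 7, value 27
Best: 34 sci.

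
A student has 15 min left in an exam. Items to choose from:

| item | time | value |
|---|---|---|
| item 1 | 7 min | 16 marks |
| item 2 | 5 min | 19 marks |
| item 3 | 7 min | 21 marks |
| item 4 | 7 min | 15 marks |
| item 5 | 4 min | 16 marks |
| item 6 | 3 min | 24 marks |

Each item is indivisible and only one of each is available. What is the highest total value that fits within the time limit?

64 marks

This is a 0/1 knapsack; check combinations near the capacity.
- item 2+item 3+item 6: time 5+7+3=15, value 19+21+24=64
- item 3+item 5+item 6: time 7+4+3=14, value 21+16+24=61
- item 2+item 5+item 6: time 5+4+3=12, value 19+16+24=59
- item 1+item 2+item 6: time 7+5+3=15, value 16+19+24=59
Best: 64 marks.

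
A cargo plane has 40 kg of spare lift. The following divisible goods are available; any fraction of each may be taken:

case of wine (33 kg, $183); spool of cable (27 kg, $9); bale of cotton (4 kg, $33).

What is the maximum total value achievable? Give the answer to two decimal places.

217.00

Take in order of value per unit:
- bale of cotton (33/4 per unit): all 4 → value 33, running total 33.00
- case of wine (183/33 per unit): all 33 → value 183, running total 216.00
- spool of cable (9/27 per unit): 3 of 27 → value 3×9/27 = 1.0000, running total 217.00
Total 217.00.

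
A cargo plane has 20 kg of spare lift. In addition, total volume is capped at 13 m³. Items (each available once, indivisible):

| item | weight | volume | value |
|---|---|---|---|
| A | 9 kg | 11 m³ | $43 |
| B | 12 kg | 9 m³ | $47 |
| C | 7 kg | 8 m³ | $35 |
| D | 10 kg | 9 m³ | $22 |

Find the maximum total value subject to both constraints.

$47

Feasible sets respecting both limits:
- B: weight 12, volume 9, value 47
- A: weight 9, volume 11, value 43
- C: weight 7, volume 8, value 35
Best: $47.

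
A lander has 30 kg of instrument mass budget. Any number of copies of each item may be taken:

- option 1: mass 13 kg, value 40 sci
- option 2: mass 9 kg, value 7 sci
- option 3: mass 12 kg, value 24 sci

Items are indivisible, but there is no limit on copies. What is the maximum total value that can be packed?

Best value-per-unit is option 1 at 40/13, and filling with it alone uses mass 2×13=26. No mix of the others beats 2×40 = 80.

80 sci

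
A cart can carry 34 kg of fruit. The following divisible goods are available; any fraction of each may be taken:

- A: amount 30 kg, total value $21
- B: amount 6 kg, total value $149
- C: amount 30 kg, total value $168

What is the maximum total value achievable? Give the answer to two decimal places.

305.80

Take in order of value per unit:
- B (149/6 per unit): all 6 → value 149, running total 149.00
- C (168/30 per unit): 28 of 30 → value 28×168/30 = 156.8000, running total 305.80
Total 305.80.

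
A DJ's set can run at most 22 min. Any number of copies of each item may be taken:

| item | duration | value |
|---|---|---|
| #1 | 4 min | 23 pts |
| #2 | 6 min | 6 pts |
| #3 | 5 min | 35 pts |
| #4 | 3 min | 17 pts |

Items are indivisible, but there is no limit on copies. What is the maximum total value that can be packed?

Best value-per-unit is #3 at 35/5; filling with it alone gives 4×35 = 140.
Optimal mix: 1×#1 + 3×#3 + 1×#4 → duration 22, value 145.

145 pts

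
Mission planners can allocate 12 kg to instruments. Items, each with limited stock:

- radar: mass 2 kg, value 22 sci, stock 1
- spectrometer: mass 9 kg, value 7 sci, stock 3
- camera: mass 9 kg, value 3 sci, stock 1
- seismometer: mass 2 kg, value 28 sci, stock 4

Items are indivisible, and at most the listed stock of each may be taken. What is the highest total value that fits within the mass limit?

134 sci

Best selections within mass 12 and stock limits:
- 1×radar + 4×seismometer: mass 10, value 134
- 4×seismometer: mass 8, value 112
- 1×radar + 3×seismometer: mass 8, value 106
- 3×seismometer: mass 6, value 84
Best: 134 sci.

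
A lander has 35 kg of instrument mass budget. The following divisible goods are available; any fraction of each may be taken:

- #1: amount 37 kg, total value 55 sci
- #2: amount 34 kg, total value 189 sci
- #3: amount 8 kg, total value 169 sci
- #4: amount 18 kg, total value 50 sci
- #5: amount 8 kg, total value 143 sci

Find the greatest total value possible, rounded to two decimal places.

Take in order of value per unit:
- #3 (169/8 per unit): all 8 → value 169, running total 169.00
- #5 (143/8 per unit): all 8 → value 143, running total 312.00
- #2 (189/34 per unit): 19 of 34 → value 19×189/34 = 105.6176, running total 417.62
Total 417.62.

417.62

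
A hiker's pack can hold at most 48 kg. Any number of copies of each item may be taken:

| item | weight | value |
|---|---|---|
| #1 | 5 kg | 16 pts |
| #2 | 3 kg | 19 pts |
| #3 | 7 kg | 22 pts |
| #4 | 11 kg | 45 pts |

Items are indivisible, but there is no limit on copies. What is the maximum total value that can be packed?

304 pts

Best value-per-unit is #2 at 19/3, and filling with it alone uses weight 16×3=48. No mix of the others beats 16×19 = 304.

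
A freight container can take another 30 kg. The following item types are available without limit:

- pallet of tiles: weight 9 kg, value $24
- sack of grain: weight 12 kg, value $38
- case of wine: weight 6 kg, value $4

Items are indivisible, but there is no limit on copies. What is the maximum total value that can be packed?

Best value-per-unit is sack of grain at 38/12; filling with it alone gives 2×38 = 76.
Optimal mix: 2×pallet of tiles + 1×sack of grain → weight 30, value 86.

$86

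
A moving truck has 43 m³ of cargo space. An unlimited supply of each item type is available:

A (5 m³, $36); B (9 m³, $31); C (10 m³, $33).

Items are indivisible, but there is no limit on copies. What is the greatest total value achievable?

Best value-per-unit is A at 36/5, and filling with it alone uses volume 8×5=40. No mix of the others beats 8×36 = 288.

$288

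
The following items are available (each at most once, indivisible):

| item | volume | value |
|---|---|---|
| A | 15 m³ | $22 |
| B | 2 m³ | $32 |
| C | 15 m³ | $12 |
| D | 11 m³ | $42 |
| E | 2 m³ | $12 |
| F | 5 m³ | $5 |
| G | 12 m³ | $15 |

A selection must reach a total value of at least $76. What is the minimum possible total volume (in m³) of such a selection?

Subsets with value ≥ 76, sorted by total volume:
- B+D+E: volume 15, value 86
- B+D+F: volume 18, value 79
Minimum volume: 15 m³.

15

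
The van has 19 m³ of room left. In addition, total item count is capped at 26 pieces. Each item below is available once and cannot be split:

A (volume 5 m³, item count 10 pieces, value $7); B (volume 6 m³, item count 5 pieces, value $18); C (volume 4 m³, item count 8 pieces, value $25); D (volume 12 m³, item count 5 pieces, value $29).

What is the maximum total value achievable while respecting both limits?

$54

Feasible sets respecting both limits:
- C+D: volume 16, item count 13, value 54
- A+B+C: volume 15, item count 23, value 50
- B+D: volume 18, item count 10, value 47
- B+C: volume 10, item count 13, value 43
Best: $54.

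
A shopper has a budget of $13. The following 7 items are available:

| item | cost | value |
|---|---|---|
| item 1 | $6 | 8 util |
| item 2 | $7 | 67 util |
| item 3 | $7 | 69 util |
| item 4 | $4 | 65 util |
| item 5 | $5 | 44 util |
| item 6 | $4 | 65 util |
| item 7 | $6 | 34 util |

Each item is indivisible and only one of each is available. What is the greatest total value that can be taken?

Check high-value combinations within $13:
- item 4+item 5+item 6: cost 4+5+4=13, value 65+44+65=174
- item 3+item 4: cost 7+4=11, value 69+65=134
- item 3+item 6: cost 7+4=11, value 69+65=134
Best: 174 util.

174 util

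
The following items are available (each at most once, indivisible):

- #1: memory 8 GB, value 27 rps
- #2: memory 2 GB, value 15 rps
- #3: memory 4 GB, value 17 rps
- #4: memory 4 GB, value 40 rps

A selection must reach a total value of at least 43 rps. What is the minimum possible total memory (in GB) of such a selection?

6

Subsets with value ≥ 43, sorted by total memory:
- #2+#4: memory 6, value 55
- #3+#4: memory 8, value 57
- #2+#3+#4: memory 10, value 72
Minimum memory: 6 GB.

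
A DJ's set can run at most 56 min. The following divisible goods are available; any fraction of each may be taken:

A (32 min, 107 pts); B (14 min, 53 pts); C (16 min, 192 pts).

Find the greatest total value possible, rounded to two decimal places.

Take in order of value per unit:
- C (192/16 per unit): all 16 → value 192, running total 192.00
- B (53/14 per unit): all 14 → value 53, running total 245.00
- A (107/32 per unit): 26 of 32 → value 26×107/32 = 86.9375, running total 331.94
Total 331.94.

331.94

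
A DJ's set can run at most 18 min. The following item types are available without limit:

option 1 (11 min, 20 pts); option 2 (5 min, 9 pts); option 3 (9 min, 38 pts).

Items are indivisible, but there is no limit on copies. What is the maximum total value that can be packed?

Best value-per-unit is option 3 at 38/9, and filling with it alone uses duration 2×9=18. No mix of the others beats 2×38 = 76.

76 pts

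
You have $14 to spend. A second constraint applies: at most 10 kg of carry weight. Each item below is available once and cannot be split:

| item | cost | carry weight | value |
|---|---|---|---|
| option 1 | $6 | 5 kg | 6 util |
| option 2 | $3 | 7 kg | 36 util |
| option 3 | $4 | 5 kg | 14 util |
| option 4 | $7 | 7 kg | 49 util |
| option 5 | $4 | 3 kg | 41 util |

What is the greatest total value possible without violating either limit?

90 util

Feasible sets respecting both limits:
- option 4+option 5: cost 11, carry weight 10, value 90
- option 2+option 5: cost 7, carry weight 10, value 77
- option 3+option 5: cost 8, carry weight 8, value 55
- option 4: cost 7, carry weight 7, value 49
Best: 90 util.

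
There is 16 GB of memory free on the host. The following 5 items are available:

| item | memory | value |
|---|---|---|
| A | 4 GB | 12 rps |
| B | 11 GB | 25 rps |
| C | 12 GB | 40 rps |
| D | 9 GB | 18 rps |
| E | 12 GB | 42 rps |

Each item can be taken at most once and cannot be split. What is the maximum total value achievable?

This is a 0/1 knapsack; check combinations near the capacity.
- A+E: memory 4+12=16, value 12+42=54
- A+C: memory 4+12=16, value 12+40=52
- E: memory 12, value 42
Best: 54 rps.

54 rps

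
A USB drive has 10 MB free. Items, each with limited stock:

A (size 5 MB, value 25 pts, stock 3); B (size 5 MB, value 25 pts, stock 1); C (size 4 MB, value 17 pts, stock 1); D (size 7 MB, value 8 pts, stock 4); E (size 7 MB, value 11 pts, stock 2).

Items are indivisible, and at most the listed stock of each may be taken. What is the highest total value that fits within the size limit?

Top feasible selections:
- 1×A + 1×B: size 10, value 50
- 2×A: size 10, value 50
- 1×B + 1×C: size 9, value 42
- 1×A + 1×C: size 9, value 42
Best: 50 pts.

50 pts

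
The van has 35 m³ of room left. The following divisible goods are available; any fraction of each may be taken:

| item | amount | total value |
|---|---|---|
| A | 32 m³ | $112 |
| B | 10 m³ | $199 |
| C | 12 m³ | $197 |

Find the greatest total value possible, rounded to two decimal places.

Take in order of value per unit:
- B (199/10 per unit): all 10 → value 199, running total 199.00
- C (197/12 per unit): all 12 → value 197, running total 396.00
- A (112/32 per unit): 13 of 32 → value 13×112/32 = 45.5000, running total 441.50
Total 441.50.

441.50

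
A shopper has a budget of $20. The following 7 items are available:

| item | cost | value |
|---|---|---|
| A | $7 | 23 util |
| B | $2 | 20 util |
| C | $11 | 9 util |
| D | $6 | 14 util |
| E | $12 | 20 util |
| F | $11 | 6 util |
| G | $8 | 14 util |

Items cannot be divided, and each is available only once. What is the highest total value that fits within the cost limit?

Check high-value combinations within $20:
- A+B+D: cost 7+2+6=15, value 23+20+14=57
- A+B+G: cost 7+2+8=17, value 23+20+14=57
- B+D+E: cost 2+6+12=20, value 20+14+20=54
- A+B+C: cost 7+2+11=20, value 23+20+9=52
- A+B+F: cost 7+2+11=20, value 23+20+6=49
Best: 57 util.

57 util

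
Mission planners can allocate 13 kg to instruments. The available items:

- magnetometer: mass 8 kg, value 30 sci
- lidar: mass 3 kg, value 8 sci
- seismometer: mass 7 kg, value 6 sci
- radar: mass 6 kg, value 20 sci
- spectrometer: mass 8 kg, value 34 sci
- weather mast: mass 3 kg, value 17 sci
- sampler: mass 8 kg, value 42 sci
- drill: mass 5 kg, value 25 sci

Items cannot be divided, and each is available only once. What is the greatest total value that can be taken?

67 sci

Check high-value combinations within 13 kg:
- sampler+drill: mass 8+5=13, value 42+25=67
- weather mast+sampler: mass 3+8=11, value 17+42=59
- spectrometer+drill: mass 8+5=13, value 34+25=59
- magnetometer+drill: mass 8+5=13, value 30+25=55
- spectrometer+weather mast: mass 8+3=11, value 34+17=51
Best: 67 sci.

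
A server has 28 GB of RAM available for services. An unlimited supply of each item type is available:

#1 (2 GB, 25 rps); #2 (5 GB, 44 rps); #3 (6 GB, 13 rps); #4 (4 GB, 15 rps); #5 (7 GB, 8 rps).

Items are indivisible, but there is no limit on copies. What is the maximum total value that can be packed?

Best value-per-unit is #1 at 25/2, and filling with it alone uses memory 14×2=28. No mix of the others beats 14×25 = 350.

350 rps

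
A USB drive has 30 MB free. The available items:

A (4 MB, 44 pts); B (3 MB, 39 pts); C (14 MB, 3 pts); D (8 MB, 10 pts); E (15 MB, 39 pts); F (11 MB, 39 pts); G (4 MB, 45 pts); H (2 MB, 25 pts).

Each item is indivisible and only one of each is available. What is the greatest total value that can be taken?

192 pts

Check high-value combinations within 30 MB:
- A+B+F+G+H: size 4+3+11+4+2=24, value 44+39+39+45+25=192
- A+B+E+G+H: size 4+3+15+4+2=28, value 44+39+39+45+25=192
- A+B+D+F+G: size 4+3+8+11+4=30, value 44+39+10+39+45=177
Best: 192 pts.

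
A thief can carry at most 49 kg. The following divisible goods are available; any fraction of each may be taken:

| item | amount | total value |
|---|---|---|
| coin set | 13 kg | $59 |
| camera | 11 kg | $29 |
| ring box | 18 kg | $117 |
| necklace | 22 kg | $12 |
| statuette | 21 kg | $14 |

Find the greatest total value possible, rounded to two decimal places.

209.67

Take in order of value per unit:
- ring box (117/18 per unit): all 18 → value 117, running total 117.00
- coin set (59/13 per unit): all 13 → value 59, running total 176.00
- camera (29/11 per unit): all 11 → value 29, running total 205.00
- statuette (14/21 per unit): 7 of 21 → value 7×14/21 = 4.6667, running total 209.67
Total 209.67.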